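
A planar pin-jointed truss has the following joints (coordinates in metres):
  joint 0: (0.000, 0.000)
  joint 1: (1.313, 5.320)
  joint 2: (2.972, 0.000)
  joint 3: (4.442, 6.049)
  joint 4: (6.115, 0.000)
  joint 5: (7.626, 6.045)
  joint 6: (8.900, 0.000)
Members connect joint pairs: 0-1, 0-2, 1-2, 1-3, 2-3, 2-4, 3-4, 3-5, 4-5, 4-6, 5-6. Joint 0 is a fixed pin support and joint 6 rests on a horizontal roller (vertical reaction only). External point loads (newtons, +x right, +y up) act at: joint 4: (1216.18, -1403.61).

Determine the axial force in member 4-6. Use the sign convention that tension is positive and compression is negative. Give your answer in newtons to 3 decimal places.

N=7 nodes, M=11 members, R=3 reactions → 2N=14, M+R=14
member 0 (0-1): L=5.4796, (cx,cy)=(0.2396,0.9709)
member 1 (0-2): L=2.9720, (cx,cy)=(1.0000,0.0000)
member 2 (1-2): L=5.5727, (cx,cy)=(0.2977,-0.9547)
member 3 (1-3): L=3.2128, (cx,cy)=(0.9739,0.2269)
member 4 (2-3): L=6.2251, (cx,cy)=(0.2361,0.9717)
member 5 (2-4): L=3.1430, (cx,cy)=(1.0000,0.0000)
member 6 (3-4): L=6.2761, (cx,cy)=(0.2666,-0.9638)
member 7 (3-5): L=3.1840, (cx,cy)=(1.0000,-0.0013)
member 8 (4-5): L=6.2310, (cx,cy)=(0.2425,0.9702)
member 9 (4-6): L=2.7850, (cx,cy)=(1.0000,0.0000)
member 10 (5-6): L=6.1778, (cx,cy)=(0.2062,-0.9785)
solve A·x = −loads:
  F[0-1] = -452.3988 N (compression)
  F[0-2] = +1324.5814 N (tension)
  F[1-2] = +404.2546 N (tension)
  F[1-3] = -234.8754 N (compression)
  F[2-3] = -397.1574 N (compression)
  F[2-4] = +1538.7148 N (tension)
  F[3-4] = +456.2877 N (tension)
  F[3-5] = -444.1665 N (compression)
  F[4-5] = +993.4861 N (tension)
  F[4-6] = +203.2479 N (tension)
  F[5-6] = -985.5753 N (compression)
  Rx@0 = -1216.1800 N
  Ry@0 = +439.2195 N
  Ry@6 = +964.3905 N

203.248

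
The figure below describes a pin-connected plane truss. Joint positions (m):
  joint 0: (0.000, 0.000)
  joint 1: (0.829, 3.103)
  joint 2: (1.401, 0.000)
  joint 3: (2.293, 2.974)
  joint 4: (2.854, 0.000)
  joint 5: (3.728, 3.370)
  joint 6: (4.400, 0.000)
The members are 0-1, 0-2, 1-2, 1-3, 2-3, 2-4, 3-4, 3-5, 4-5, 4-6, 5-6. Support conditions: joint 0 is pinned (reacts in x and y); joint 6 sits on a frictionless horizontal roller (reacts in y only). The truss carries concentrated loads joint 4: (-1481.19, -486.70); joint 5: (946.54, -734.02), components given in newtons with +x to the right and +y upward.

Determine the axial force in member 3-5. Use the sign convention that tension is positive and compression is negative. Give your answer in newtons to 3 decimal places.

N=7 nodes, M=11 members, R=3 reactions → 2N=14, M+R=14
member 0 (0-1): L=3.2118, (cx,cy)=(0.2581,0.9661)
member 1 (0-2): L=1.4010, (cx,cy)=(1.0000,0.0000)
member 2 (1-2): L=3.1553, (cx,cy)=(0.1813,-0.9834)
member 3 (1-3): L=1.4697, (cx,cy)=(0.9961,-0.0878)
member 4 (2-3): L=3.1049, (cx,cy)=(0.2873,0.9578)
member 5 (2-4): L=1.4530, (cx,cy)=(1.0000,0.0000)
member 6 (3-4): L=3.0264, (cx,cy)=(0.1854,-0.9827)
member 7 (3-5): L=1.4886, (cx,cy)=(0.9640,0.2660)
member 8 (4-5): L=3.4815, (cx,cy)=(0.2510,0.9680)
member 9 (4-6): L=1.5460, (cx,cy)=(1.0000,0.0000)
member 10 (5-6): L=3.4363, (cx,cy)=(0.1956,-0.9807)
solve A·x = −loads:
  F[0-1] = +457.3468 N (tension)
  F[0-2] = -652.6950 N (compression)
  F[1-2] = -467.4642 N (compression)
  F[1-3] = +203.5742 N (tension)
  F[2-3] = +479.9515 N (tension)
  F[2-4] = -875.3232 N (compression)
  F[3-4] = -336.4585 N (compression)
  F[3-5] = +418.1059 N (tension)
  F[4-5] = +844.3674 N (tension)
  F[4-6] = +331.5273 N (tension)
  F[5-6] = -1695.3022 N (compression)
  Rx@0 = +534.6500 N
  Ry@0 = -441.8500 N
  Ry@6 = +1662.5700 N

418.106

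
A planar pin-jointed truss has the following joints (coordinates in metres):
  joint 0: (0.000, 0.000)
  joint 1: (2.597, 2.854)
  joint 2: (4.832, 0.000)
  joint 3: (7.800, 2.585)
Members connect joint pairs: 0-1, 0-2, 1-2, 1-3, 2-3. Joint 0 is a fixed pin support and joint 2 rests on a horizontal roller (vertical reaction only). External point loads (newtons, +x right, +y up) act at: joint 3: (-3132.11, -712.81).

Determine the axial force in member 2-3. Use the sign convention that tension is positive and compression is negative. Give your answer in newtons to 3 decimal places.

N=4 nodes, M=5 members, R=3 reactions → 2N=8, M+R=8
member 0 (0-1): L=3.8587, (cx,cy)=(0.6730,0.7396)
member 1 (0-2): L=4.8320, (cx,cy)=(1.0000,0.0000)
member 2 (1-2): L=3.6250, (cx,cy)=(0.6166,-0.7873)
member 3 (1-3): L=5.2099, (cx,cy)=(0.9987,-0.0516)
member 4 (2-3): L=3.9359, (cx,cy)=(0.7541,0.6568)
solve A·x = −loads:
  F[0-1] = -1673.5082 N (compression)
  F[0-2] = -2005.8039 N (compression)
  F[1-2] = +1715.5604 N (tension)
  F[1-3] = -2186.9583 N (compression)
  F[2-3] = -1257.2428 N (compression)
  Rx@0 = +3132.1100 N
  Ry@0 = +1237.7658 N
  Ry@2 = -524.9558 N

-1257.243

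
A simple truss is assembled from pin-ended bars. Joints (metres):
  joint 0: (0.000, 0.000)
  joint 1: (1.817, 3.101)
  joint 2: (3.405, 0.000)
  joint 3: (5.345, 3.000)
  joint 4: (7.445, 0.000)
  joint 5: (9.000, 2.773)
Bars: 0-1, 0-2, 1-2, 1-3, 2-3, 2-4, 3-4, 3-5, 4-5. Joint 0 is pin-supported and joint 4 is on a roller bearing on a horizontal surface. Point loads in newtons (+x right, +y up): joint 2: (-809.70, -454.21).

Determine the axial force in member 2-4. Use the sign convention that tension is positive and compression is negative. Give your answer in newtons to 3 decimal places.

N=6 nodes, M=9 members, R=3 reactions → 2N=12, M+R=12
member 0 (0-1): L=3.5941, (cx,cy)=(0.5055,0.8628)
member 1 (0-2): L=3.4050, (cx,cy)=(1.0000,0.0000)
member 2 (1-2): L=3.4840, (cx,cy)=(0.4558,-0.8901)
member 3 (1-3): L=3.5294, (cx,cy)=(0.9996,-0.0286)
member 4 (2-3): L=3.5726, (cx,cy)=(0.5430,0.8397)
member 5 (2-4): L=4.0400, (cx,cy)=(1.0000,0.0000)
member 6 (3-4): L=3.6620, (cx,cy)=(0.5735,-0.8192)
member 7 (3-5): L=3.6620, (cx,cy)=(0.9981,-0.0620)
member 8 (4-5): L=3.1792, (cx,cy)=(0.4891,0.8722)
solve A·x = −loads:
  F[0-1] = -285.6696 N (compression)
  F[0-2] = -665.2803 N (compression)
  F[1-2] = +285.7477 N (tension)
  F[1-3] = -274.7771 N (compression)
  F[2-3] = +238.0216 N (tension)
  F[2-4] = +145.4143 N (tension)
  F[3-4] = -253.5726 N (compression)
  F[3-5] = +0.0000 N (tension)
  F[4-5] = -0.0000 N (compression)
  Rx@0 = +809.7000 N
  Ry@0 = +246.4753 N
  Ry@4 = +207.7347 N

145.414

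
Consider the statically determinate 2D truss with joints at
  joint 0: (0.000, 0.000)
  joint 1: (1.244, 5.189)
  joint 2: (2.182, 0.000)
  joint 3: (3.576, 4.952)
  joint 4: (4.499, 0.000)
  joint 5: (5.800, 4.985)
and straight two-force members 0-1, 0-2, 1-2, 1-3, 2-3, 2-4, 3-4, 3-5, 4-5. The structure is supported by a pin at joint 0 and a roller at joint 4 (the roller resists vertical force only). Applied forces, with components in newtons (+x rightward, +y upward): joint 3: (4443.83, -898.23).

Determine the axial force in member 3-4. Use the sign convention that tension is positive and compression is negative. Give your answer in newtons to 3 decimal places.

N=6 nodes, M=9 members, R=3 reactions → 2N=12, M+R=12
member 0 (0-1): L=5.3360, (cx,cy)=(0.2331,0.9724)
member 1 (0-2): L=2.1820, (cx,cy)=(1.0000,0.0000)
member 2 (1-2): L=5.2731, (cx,cy)=(0.1779,-0.9841)
member 3 (1-3): L=2.3440, (cx,cy)=(0.9949,-0.1011)
member 4 (2-3): L=5.1445, (cx,cy)=(0.2710,0.9626)
member 5 (2-4): L=2.3170, (cx,cy)=(1.0000,0.0000)
member 6 (3-4): L=5.0373, (cx,cy)=(0.1832,-0.9831)
member 7 (3-5): L=2.2242, (cx,cy)=(0.9999,0.0148)
member 8 (4-5): L=5.1520, (cx,cy)=(0.2525,0.9676)
solve A·x = −loads:
  F[0-1] = +4840.3730 N (tension)
  F[0-2] = +3315.3844 N (tension)
  F[1-2] = -4991.5262 N (compression)
  F[1-3] = +2026.7447 N (tension)
  F[2-3] = +5102.8277 N (tension)
  F[2-4] = +1044.7546 N (tension)
  F[3-4] = -5701.7614 N (compression)
  F[3-5] = -0.0000 N (compression)
  F[4-5] = +0.0000 N (tension)
  Rx@0 = -4443.8300 N
  Ry@0 = -4706.9971 N
  Ry@4 = +5605.2271 N

-5701.761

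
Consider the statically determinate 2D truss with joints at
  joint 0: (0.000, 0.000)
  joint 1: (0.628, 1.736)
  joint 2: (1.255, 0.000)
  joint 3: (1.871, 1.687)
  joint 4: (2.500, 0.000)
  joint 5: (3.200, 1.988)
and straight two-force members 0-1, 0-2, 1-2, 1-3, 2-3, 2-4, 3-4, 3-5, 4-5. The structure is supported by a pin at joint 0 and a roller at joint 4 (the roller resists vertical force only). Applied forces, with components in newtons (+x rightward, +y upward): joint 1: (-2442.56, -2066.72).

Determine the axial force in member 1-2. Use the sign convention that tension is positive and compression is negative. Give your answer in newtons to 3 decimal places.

1215.478

N=6 nodes, M=9 members, R=3 reactions → 2N=12, M+R=12
member 0 (0-1): L=1.8461, (cx,cy)=(0.3402,0.9404)
member 1 (0-2): L=1.2550, (cx,cy)=(1.0000,0.0000)
member 2 (1-2): L=1.8458, (cx,cy)=(0.3397,-0.9405)
member 3 (1-3): L=1.2440, (cx,cy)=(0.9992,-0.0394)
member 4 (2-3): L=1.7959, (cx,cy)=(0.3430,0.9393)
member 5 (2-4): L=1.2450, (cx,cy)=(1.0000,0.0000)
member 6 (3-4): L=1.8004, (cx,cy)=(0.3494,-0.9370)
member 7 (3-5): L=1.3627, (cx,cy)=(0.9753,0.2209)
member 8 (4-5): L=2.1076, (cx,cy)=(0.3321,0.9432)
solve A·x = −loads:
  F[0-1] = -3449.3901 N (compression)
  F[0-2] = -1269.1573 N (compression)
  F[1-2] = +1215.4779 N (tension)
  F[1-3] = +856.9273 N (tension)
  F[2-3] = -1217.0271 N (compression)
  F[2-4] = -438.8286 N (compression)
  F[3-4] = +1256.1012 N (tension)
  F[3-5] = +0.0000 N (tension)
  F[4-5] = -0.0000 N (compression)
  Rx@0 = +2442.5600 N
  Ry@0 = +3243.6736 N
  Ry@4 = -1176.9536 N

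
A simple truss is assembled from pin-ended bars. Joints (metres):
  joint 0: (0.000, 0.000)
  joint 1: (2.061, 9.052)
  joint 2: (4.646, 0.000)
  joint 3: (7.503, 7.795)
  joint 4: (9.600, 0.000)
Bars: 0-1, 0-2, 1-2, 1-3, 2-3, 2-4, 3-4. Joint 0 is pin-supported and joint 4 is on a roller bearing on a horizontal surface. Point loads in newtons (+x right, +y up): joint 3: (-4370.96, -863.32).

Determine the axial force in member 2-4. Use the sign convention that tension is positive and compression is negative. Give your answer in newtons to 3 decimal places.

-773.264

N=5 nodes, M=7 members, R=3 reactions → 2N=10, M+R=10
member 0 (0-1): L=9.2837, (cx,cy)=(0.2220,0.9750)
member 1 (0-2): L=4.6460, (cx,cy)=(1.0000,0.0000)
member 2 (1-2): L=9.4139, (cx,cy)=(0.2746,-0.9616)
member 3 (1-3): L=5.5853, (cx,cy)=(0.9743,-0.2251)
member 4 (2-3): L=8.3021, (cx,cy)=(0.3441,0.9389)
member 5 (2-4): L=4.9540, (cx,cy)=(1.0000,0.0000)
member 6 (3-4): L=8.0721, (cx,cy)=(0.2598,-0.9657)
solve A·x = −loads:
  F[0-1] = -3833.3677 N (compression)
  F[0-2] = -3519.9414 N (compression)
  F[1-2] = +4380.5049 N (tension)
  F[1-3] = -2107.9605 N (compression)
  F[2-3] = -4486.1230 N (compression)
  F[2-4] = -773.2644 N (compression)
  F[3-4] = +2976.5845 N (tension)
  Rx@0 = +4370.9600 N
  Ry@0 = +3737.7099 N
  Ry@4 = -2874.3899 N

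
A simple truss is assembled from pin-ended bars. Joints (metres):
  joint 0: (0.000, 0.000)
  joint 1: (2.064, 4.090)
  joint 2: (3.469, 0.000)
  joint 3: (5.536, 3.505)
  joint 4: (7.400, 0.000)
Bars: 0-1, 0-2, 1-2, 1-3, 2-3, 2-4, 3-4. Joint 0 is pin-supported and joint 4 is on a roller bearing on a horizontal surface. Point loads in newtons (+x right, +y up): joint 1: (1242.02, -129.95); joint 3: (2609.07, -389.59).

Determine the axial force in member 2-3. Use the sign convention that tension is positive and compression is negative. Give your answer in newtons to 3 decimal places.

2215.887

N=5 nodes, M=7 members, R=3 reactions → 2N=10, M+R=10
member 0 (0-1): L=4.5813, (cx,cy)=(0.4505,0.8928)
member 1 (0-2): L=3.4690, (cx,cy)=(1.0000,0.0000)
member 2 (1-2): L=4.3246, (cx,cy)=(0.3249,-0.9458)
member 3 (1-3): L=3.5209, (cx,cy)=(0.9861,-0.1661)
member 4 (2-3): L=4.0691, (cx,cy)=(0.5080,0.8614)
member 5 (2-4): L=3.9310, (cx,cy)=(1.0000,0.0000)
member 6 (3-4): L=3.9698, (cx,cy)=(0.4695,-0.8829)
solve A·x = −loads:
  F[0-1] = +1938.2669 N (tension)
  F[0-2] = +2977.8458 N (tension)
  F[1-2] = -2018.1816 N (compression)
  F[1-3] = +290.9469 N (tension)
  F[2-3] = +2215.8870 N (tension)
  F[2-4] = +1196.5504 N (tension)
  F[3-4] = -2548.3354 N (compression)
  Rx@0 = -3851.0900 N
  Ry@0 = -1730.4112 N
  Ry@4 = +2249.9512 N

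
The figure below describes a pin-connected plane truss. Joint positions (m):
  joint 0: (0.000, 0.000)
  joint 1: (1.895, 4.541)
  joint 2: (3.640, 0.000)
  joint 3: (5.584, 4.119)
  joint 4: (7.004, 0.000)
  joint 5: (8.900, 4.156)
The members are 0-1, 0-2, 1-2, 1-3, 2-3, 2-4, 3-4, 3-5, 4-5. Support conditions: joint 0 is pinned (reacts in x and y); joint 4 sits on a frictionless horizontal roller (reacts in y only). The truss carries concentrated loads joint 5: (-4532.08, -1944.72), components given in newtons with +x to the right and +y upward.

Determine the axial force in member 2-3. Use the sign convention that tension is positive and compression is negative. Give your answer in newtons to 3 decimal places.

-2620.940

N=6 nodes, M=9 members, R=3 reactions → 2N=12, M+R=12
member 0 (0-1): L=4.9205, (cx,cy)=(0.3851,0.9229)
member 1 (0-2): L=3.6400, (cx,cy)=(1.0000,0.0000)
member 2 (1-2): L=4.8647, (cx,cy)=(0.3587,-0.9335)
member 3 (1-3): L=3.7131, (cx,cy)=(0.9935,-0.1137)
member 4 (2-3): L=4.5547, (cx,cy)=(0.4268,0.9043)
member 5 (2-4): L=3.3640, (cx,cy)=(1.0000,0.0000)
member 6 (3-4): L=4.3569, (cx,cy)=(0.3259,-0.9454)
member 7 (3-5): L=3.3162, (cx,cy)=(0.9999,0.0112)
member 8 (4-5): L=4.5681, (cx,cy)=(0.4151,0.9098)
solve A·x = −loads:
  F[0-1] = -2343.5501 N (compression)
  F[0-2] = -3629.5311 N (compression)
  F[1-2] = +2539.2024 N (tension)
  F[1-3] = -1825.1962 N (compression)
  F[2-3] = -2620.9403 N (compression)
  F[2-4] = -1600.0618 N (compression)
  F[3-4] = +2244.4591 N (tension)
  F[3-5] = -3663.7602 N (compression)
  F[4-5] = -2092.6038 N (compression)
  Rx@0 = +4532.0800 N
  Ry@0 = +2162.7835 N
  Ry@4 = -218.0635 N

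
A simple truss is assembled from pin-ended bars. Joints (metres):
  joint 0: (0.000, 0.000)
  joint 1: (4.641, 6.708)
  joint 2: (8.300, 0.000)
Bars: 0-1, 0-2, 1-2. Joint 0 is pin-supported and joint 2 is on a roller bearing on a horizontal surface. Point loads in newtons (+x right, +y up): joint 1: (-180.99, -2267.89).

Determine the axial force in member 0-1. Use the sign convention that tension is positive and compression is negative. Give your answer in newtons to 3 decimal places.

N=3 nodes, M=3 members, R=3 reactions → 2N=6, M+R=6
member 0 (0-1): L=8.1570, (cx,cy)=(0.5690,0.8224)
member 1 (0-2): L=8.3000, (cx,cy)=(1.0000,0.0000)
member 2 (1-2): L=7.6410, (cx,cy)=(0.4789,-0.8779)
solve A·x = −loads:
  F[0-1] = -1393.6149 N (compression)
  F[0-2] = +611.9230 N (tension)
  F[1-2] = -1277.8710 N (compression)
  Rx@0 = +180.9900 N
  Ry@0 = +1146.0591 N
  Ry@2 = +1121.8309 N

-1393.615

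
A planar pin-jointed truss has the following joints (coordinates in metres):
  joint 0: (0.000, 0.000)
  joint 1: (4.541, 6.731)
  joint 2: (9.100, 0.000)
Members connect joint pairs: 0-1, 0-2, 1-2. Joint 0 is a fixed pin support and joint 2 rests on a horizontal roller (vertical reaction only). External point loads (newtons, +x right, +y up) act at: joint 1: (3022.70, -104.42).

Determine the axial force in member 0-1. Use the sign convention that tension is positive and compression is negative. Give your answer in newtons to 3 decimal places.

N=3 nodes, M=3 members, R=3 reactions → 2N=6, M+R=6
member 0 (0-1): L=8.1195, (cx,cy)=(0.5593,0.8290)
member 1 (0-2): L=9.1000, (cx,cy)=(1.0000,0.0000)
member 2 (1-2): L=8.1296, (cx,cy)=(0.5608,-0.8280)
solve A·x = −loads:
  F[0-1] = +2633.9229 N (tension)
  F[0-2] = +1549.6321 N (tension)
  F[1-2] = -2763.3103 N (compression)
  Rx@0 = -3022.7000 N
  Ry@0 = -2183.4882 N
  Ry@2 = +2287.9082 N

2633.923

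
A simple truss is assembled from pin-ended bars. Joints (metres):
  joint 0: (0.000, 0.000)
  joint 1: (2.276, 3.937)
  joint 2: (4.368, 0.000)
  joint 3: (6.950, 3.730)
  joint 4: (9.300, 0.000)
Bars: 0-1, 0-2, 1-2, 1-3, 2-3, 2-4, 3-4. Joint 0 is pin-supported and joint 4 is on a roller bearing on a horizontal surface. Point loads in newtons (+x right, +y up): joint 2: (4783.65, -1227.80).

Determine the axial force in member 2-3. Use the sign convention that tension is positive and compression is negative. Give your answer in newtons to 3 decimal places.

N=5 nodes, M=7 members, R=3 reactions → 2N=10, M+R=10
member 0 (0-1): L=4.5475, (cx,cy)=(0.5005,0.8657)
member 1 (0-2): L=4.3680, (cx,cy)=(1.0000,0.0000)
member 2 (1-2): L=4.4583, (cx,cy)=(0.4692,-0.8831)
member 3 (1-3): L=4.6786, (cx,cy)=(0.9990,-0.0442)
member 4 (2-3): L=4.5365, (cx,cy)=(0.5692,0.8222)
member 5 (2-4): L=4.9320, (cx,cy)=(1.0000,0.0000)
member 6 (3-4): L=4.4086, (cx,cy)=(0.5331,-0.8461)
solve A·x = −loads:
  F[0-1] = -752.1061 N (compression)
  F[0-2] = +5160.0716 N (tension)
  F[1-2] = +774.4497 N (tension)
  F[1-3] = -740.5475 N (compression)
  F[2-3] = +661.5047 N (tension)
  F[2-4] = +363.3175 N (tension)
  F[3-4] = -681.5775 N (compression)
  Rx@0 = -4783.6500 N
  Ry@0 = +651.1301 N
  Ry@4 = +576.6699 N

661.505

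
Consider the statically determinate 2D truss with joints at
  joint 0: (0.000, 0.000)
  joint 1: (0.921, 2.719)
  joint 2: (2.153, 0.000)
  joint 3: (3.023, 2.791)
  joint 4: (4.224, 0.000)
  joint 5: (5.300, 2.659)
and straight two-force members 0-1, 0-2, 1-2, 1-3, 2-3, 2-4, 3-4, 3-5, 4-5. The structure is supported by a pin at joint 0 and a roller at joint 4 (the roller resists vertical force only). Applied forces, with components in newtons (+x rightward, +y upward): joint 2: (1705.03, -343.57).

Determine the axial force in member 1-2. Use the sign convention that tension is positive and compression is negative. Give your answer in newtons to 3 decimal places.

179.996

N=6 nodes, M=9 members, R=3 reactions → 2N=12, M+R=12
member 0 (0-1): L=2.8707, (cx,cy)=(0.3208,0.9471)
member 1 (0-2): L=2.1530, (cx,cy)=(1.0000,0.0000)
member 2 (1-2): L=2.9851, (cx,cy)=(0.4127,-0.9109)
member 3 (1-3): L=2.1032, (cx,cy)=(0.9994,0.0342)
member 4 (2-3): L=2.9235, (cx,cy)=(0.2976,0.9547)
member 5 (2-4): L=2.0710, (cx,cy)=(1.0000,0.0000)
member 6 (3-4): L=3.0384, (cx,cy)=(0.3953,-0.9186)
member 7 (3-5): L=2.2808, (cx,cy)=(0.9983,-0.0579)
member 8 (4-5): L=2.8685, (cx,cy)=(0.3751,0.9270)
solve A·x = −loads:
  F[0-1] = -177.8515 N (compression)
  F[0-2] = +1762.0887 N (tension)
  F[1-2] = +179.9962 N (tension)
  F[1-3] = -131.4233 N (compression)
  F[2-3] = +188.1431 N (tension)
  F[2-4] = +75.3561 N (tension)
  F[3-4] = -190.6450 N (compression)
  F[3-5] = +0.0000 N (tension)
  F[4-5] = -0.0000 N (compression)
  Rx@0 = -1705.0300 N
  Ry@0 = +168.4502 N
  Ry@4 = +175.1198 N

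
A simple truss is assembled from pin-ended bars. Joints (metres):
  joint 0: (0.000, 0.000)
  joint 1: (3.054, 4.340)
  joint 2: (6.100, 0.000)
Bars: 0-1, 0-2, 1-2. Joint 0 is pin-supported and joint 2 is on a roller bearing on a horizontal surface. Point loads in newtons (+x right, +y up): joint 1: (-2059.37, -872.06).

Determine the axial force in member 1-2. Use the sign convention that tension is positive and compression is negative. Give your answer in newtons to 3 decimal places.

N=3 nodes, M=3 members, R=3 reactions → 2N=6, M+R=6
member 0 (0-1): L=5.3068, (cx,cy)=(0.5755,0.8178)
member 1 (0-2): L=6.1000, (cx,cy)=(1.0000,0.0000)
member 2 (1-2): L=5.3022, (cx,cy)=(0.5745,-0.8185)
solve A·x = −loads:
  F[0-1] = -2324.0634 N (compression)
  F[0-2] = -721.9085 N (compression)
  F[1-2] = +1256.6415 N (tension)
  Rx@0 = +2059.3700 N
  Ry@0 = +1900.6493 N
  Ry@2 = -1028.5893 N

1256.641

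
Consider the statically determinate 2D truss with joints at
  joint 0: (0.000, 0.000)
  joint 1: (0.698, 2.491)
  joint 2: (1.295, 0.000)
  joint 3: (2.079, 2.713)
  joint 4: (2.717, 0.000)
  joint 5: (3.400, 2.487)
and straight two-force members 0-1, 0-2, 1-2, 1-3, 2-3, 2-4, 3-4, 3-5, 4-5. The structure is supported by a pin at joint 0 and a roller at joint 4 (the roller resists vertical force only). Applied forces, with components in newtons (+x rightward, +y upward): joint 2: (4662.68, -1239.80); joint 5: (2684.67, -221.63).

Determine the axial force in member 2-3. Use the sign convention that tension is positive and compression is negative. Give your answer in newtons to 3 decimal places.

3074.898

N=6 nodes, M=9 members, R=3 reactions → 2N=12, M+R=12
member 0 (0-1): L=2.5869, (cx,cy)=(0.2698,0.9629)
member 1 (0-2): L=1.2950, (cx,cy)=(1.0000,0.0000)
member 2 (1-2): L=2.5615, (cx,cy)=(0.2331,-0.9725)
member 3 (1-3): L=1.3987, (cx,cy)=(0.9873,0.1587)
member 4 (2-3): L=2.8240, (cx,cy)=(0.2776,0.9607)
member 5 (2-4): L=1.4220, (cx,cy)=(1.0000,0.0000)
member 6 (3-4): L=2.7870, (cx,cy)=(0.2289,-0.9734)
member 7 (3-5): L=1.3402, (cx,cy)=(0.9857,-0.1686)
member 8 (4-5): L=2.5791, (cx,cy)=(0.2648,0.9643)
solve A·x = −loads:
  F[0-1] = +1936.0489 N (tension)
  F[0-2] = +6824.9724 N (tension)
  F[1-2] = -1762.7711 N (compression)
  F[1-3] = +945.1950 N (tension)
  F[2-3] = +3074.8982 N (tension)
  F[2-4] = +897.8041 N (tension)
  F[3-4] = -3649.5924 N (compression)
  F[3-5] = +2660.4282 N (tension)
  F[4-5] = +235.4093 N (tension)
  Rx@0 = -7347.3500 N
  Ry@0 = -1864.2444 N
  Ry@4 = +3325.6744 N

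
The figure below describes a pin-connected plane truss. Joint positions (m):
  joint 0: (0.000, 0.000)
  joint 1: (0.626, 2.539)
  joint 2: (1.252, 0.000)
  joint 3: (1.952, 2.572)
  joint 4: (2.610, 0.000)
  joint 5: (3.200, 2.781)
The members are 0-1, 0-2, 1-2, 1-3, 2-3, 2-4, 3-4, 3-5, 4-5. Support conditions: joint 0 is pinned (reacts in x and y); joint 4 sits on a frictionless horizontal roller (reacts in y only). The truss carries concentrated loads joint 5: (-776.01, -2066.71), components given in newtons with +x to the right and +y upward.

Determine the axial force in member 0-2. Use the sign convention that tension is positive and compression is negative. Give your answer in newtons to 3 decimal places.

-687.333

N=6 nodes, M=9 members, R=3 reactions → 2N=12, M+R=12
member 0 (0-1): L=2.6150, (cx,cy)=(0.2394,0.9709)
member 1 (0-2): L=1.2520, (cx,cy)=(1.0000,0.0000)
member 2 (1-2): L=2.6150, (cx,cy)=(0.2394,-0.9709)
member 3 (1-3): L=1.3264, (cx,cy)=(0.9997,0.0249)
member 4 (2-3): L=2.6656, (cx,cy)=(0.2626,0.9649)
member 5 (2-4): L=1.3580, (cx,cy)=(1.0000,0.0000)
member 6 (3-4): L=2.6548, (cx,cy)=(0.2478,-0.9688)
member 7 (3-5): L=1.2654, (cx,cy)=(0.9863,0.1652)
member 8 (4-5): L=2.8429, (cx,cy)=(0.2075,0.9782)
solve A·x = −loads:
  F[0-1] = -370.4352 N (compression)
  F[0-2] = -687.3333 N (compression)
  F[1-2] = +365.9170 N (tension)
  F[1-3] = -176.3264 N (compression)
  F[2-3] = -368.2009 N (compression)
  F[2-4] = -503.0452 N (compression)
  F[3-4] = +310.7495 N (tension)
  F[3-5] = -354.8578 N (compression)
  F[4-5] = -2052.7931 N (compression)
  Rx@0 = +776.0100 N
  Ry@0 = +359.6647 N
  Ry@4 = +1707.0453 N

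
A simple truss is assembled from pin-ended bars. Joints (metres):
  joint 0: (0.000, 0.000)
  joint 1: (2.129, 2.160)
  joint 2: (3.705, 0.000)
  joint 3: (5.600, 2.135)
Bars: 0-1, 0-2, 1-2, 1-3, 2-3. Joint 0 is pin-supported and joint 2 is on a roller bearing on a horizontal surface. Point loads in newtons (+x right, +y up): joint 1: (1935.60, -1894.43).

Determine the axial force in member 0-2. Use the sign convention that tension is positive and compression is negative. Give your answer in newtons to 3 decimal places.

1617.619

N=4 nodes, M=5 members, R=3 reactions → 2N=8, M+R=8
member 0 (0-1): L=3.0329, (cx,cy)=(0.7020,0.7122)
member 1 (0-2): L=3.7050, (cx,cy)=(1.0000,0.0000)
member 2 (1-2): L=2.6738, (cx,cy)=(0.5894,-0.8078)
member 3 (1-3): L=3.4711, (cx,cy)=(1.0000,-0.0072)
member 4 (2-3): L=2.8547, (cx,cy)=(0.6638,0.7479)
solve A·x = −loads:
  F[0-1] = +452.9789 N (tension)
  F[0-2] = +1617.6189 N (tension)
  F[1-2] = -2744.4421 N (compression)
  F[1-3] = -0.0000 N (compression)
  F[2-3] = +0.0000 N (tension)
  Rx@0 = -1935.6000 N
  Ry@0 = -322.6112 N
  Ry@2 = +2217.0412 N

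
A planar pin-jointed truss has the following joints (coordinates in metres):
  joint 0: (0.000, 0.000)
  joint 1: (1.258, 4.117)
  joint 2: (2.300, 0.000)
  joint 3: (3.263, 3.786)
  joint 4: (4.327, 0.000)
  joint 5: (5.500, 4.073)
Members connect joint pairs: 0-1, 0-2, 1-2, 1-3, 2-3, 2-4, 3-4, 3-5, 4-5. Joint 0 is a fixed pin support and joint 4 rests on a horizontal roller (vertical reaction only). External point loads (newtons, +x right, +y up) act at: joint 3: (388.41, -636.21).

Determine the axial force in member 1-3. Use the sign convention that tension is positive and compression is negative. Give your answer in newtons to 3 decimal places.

108.376

N=6 nodes, M=9 members, R=3 reactions → 2N=12, M+R=12
member 0 (0-1): L=4.3049, (cx,cy)=(0.2922,0.9563)
member 1 (0-2): L=2.3000, (cx,cy)=(1.0000,0.0000)
member 2 (1-2): L=4.2468, (cx,cy)=(0.2454,-0.9694)
member 3 (1-3): L=2.0321, (cx,cy)=(0.9866,-0.1629)
member 4 (2-3): L=3.9066, (cx,cy)=(0.2465,0.9691)
member 5 (2-4): L=2.0270, (cx,cy)=(1.0000,0.0000)
member 6 (3-4): L=3.9327, (cx,cy)=(0.2706,-0.9627)
member 7 (3-5): L=2.2553, (cx,cy)=(0.9919,0.1273)
member 8 (4-5): L=4.2385, (cx,cy)=(0.2767,0.9609)
solve A·x = −loads:
  F[0-1] = +191.7759 N (tension)
  F[0-2] = +332.3684 N (tension)
  F[1-2] = -207.3971 N (compression)
  F[1-3] = +108.3759 N (tension)
  F[2-3] = +207.4595 N (tension)
  F[2-4] = +230.3408 N (tension)
  F[3-4] = -851.3668 N (compression)
  F[3-5] = +0.0000 N (tension)
  F[4-5] = -0.0000 N (compression)
  Rx@0 = -388.4100 N
  Ry@0 = -183.4049 N
  Ry@4 = +819.6149 N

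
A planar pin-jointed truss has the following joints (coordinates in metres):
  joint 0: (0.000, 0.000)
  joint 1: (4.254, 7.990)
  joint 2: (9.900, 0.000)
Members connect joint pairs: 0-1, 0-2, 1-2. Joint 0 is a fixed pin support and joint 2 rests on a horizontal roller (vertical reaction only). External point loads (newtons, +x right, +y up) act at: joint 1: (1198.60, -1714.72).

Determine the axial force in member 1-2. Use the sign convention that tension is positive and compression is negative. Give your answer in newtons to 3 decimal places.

N=3 nodes, M=3 members, R=3 reactions → 2N=6, M+R=6
member 0 (0-1): L=9.0519, (cx,cy)=(0.4700,0.8827)
member 1 (0-2): L=9.9000, (cx,cy)=(1.0000,0.0000)
member 2 (1-2): L=9.7835, (cx,cy)=(0.5771,-0.8167)
solve A·x = −loads:
  F[0-1] = -11.9578 N (compression)
  F[0-2] = +1204.2197 N (tension)
  F[1-2] = -2086.7015 N (compression)
  Rx@0 = -1198.6000 N
  Ry@0 = +10.5551 N
  Ry@2 = +1704.1649 N

-2086.702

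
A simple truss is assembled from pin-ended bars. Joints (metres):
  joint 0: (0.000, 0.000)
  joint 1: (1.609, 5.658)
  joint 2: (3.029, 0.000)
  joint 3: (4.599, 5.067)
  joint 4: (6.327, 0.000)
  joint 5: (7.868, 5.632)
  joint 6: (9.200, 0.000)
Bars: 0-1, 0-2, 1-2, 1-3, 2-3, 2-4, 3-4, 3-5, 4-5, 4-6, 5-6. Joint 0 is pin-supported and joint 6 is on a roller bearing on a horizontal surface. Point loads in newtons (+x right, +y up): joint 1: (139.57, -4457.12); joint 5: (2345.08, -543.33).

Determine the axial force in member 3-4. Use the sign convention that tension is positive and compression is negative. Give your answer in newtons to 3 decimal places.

N=7 nodes, M=11 members, R=3 reactions → 2N=14, M+R=14
member 0 (0-1): L=5.8823, (cx,cy)=(0.2735,0.9619)
member 1 (0-2): L=3.0290, (cx,cy)=(1.0000,0.0000)
member 2 (1-2): L=5.8335, (cx,cy)=(0.2434,-0.9699)
member 3 (1-3): L=3.0478, (cx,cy)=(0.9810,-0.1939)
member 4 (2-3): L=5.3047, (cx,cy)=(0.2960,0.9552)
member 5 (2-4): L=3.2980, (cx,cy)=(1.0000,0.0000)
member 6 (3-4): L=5.3535, (cx,cy)=(0.3228,-0.9465)
member 7 (3-5): L=3.3175, (cx,cy)=(0.9854,0.1703)
member 8 (4-5): L=5.8390, (cx,cy)=(0.2639,0.9645)
member 9 (4-6): L=2.8730, (cx,cy)=(1.0000,0.0000)
member 10 (5-6): L=5.7874, (cx,cy)=(0.2302,-0.9732)
solve A·x = −loads:
  F[0-1] = -2323.4498 N (compression)
  F[0-2] = +3120.1853 N (tension)
  F[1-2] = -2244.5869 N (compression)
  F[1-3] = -233.1466 N (compression)
  F[2-3] = +2279.1814 N (tension)
  F[2-4] = +1899.2405 N (tension)
  F[3-4] = -2140.3795 N (compression)
  F[3-5] = +1153.5569 N (tension)
  F[4-5] = +2100.2791 N (tension)
  F[4-6] = +654.0823 N (tension)
  F[5-6] = -2841.9039 N (compression)
  Rx@0 = -2484.6500 N
  Ry@0 = +2234.8409 N
  Ry@6 = +2765.6091 N

-2140.380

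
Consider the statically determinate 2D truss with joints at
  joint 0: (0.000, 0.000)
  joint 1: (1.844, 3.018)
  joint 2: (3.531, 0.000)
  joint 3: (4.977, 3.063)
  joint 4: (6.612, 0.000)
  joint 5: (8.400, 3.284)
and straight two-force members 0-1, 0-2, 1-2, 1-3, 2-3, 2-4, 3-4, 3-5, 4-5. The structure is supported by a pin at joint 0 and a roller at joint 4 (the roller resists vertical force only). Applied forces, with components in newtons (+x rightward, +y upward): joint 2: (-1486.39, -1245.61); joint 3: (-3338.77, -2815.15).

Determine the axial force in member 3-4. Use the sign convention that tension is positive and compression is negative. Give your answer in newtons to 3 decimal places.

N=6 nodes, M=9 members, R=3 reactions → 2N=12, M+R=12
member 0 (0-1): L=3.5368, (cx,cy)=(0.5214,0.8533)
member 1 (0-2): L=3.5310, (cx,cy)=(1.0000,0.0000)
member 2 (1-2): L=3.4575, (cx,cy)=(0.4879,-0.8729)
member 3 (1-3): L=3.1333, (cx,cy)=(0.9999,0.0144)
member 4 (2-3): L=3.3872, (cx,cy)=(0.4269,0.9043)
member 5 (2-4): L=3.0810, (cx,cy)=(1.0000,0.0000)
member 6 (3-4): L=3.4721, (cx,cy)=(0.4709,-0.8822)
member 7 (3-5): L=3.4301, (cx,cy)=(0.9979,0.0644)
member 8 (4-5): L=3.7392, (cx,cy)=(0.4782,0.8783)
solve A·x = −loads:
  F[0-1] = -3308.5010 N (compression)
  F[0-2] = -3100.1692 N (compression)
  F[1-2] = +3180.4365 N (tension)
  F[1-3] = -3277.1435 N (compression)
  F[2-3] = -1692.5285 N (compression)
  F[2-4] = +660.5856 N (tension)
  F[3-4] = -1402.8088 N (compression)
  F[3-5] = -0.0000 N (compression)
  F[4-5] = -0.0000 N (compression)
  Rx@0 = +4825.1600 N
  Ry@0 = +2823.2225 N
  Ry@4 = +1237.5375 N

-1402.809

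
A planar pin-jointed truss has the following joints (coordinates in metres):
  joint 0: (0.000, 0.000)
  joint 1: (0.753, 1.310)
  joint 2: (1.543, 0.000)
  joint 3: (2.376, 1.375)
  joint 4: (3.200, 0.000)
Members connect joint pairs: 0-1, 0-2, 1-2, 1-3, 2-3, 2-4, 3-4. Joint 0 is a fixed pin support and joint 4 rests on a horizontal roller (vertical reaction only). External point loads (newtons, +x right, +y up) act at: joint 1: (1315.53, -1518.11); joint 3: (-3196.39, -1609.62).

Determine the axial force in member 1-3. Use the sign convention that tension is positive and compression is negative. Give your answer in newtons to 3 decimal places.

N=5 nodes, M=7 members, R=3 reactions → 2N=10, M+R=10
member 0 (0-1): L=1.5110, (cx,cy)=(0.4983,0.8670)
member 1 (0-2): L=1.5430, (cx,cy)=(1.0000,0.0000)
member 2 (1-2): L=1.5298, (cx,cy)=(0.5164,-0.8563)
member 3 (1-3): L=1.6243, (cx,cy)=(0.9992,0.0400)
member 4 (2-3): L=1.6076, (cx,cy)=(0.5182,0.8553)
member 5 (2-4): L=1.6570, (cx,cy)=(1.0000,0.0000)
member 6 (3-4): L=1.6030, (cx,cy)=(0.5140,-0.8578)
solve A·x = −loads:
  F[0-1] = -2780.0719 N (compression)
  F[0-2] = -495.4201 N (compression)
  F[1-2] = +893.9127 N (tension)
  F[1-3] = -3165.1370 N (compression)
  F[2-3] = -895.0074 N (compression)
  F[2-4] = +429.9598 N (tension)
  F[3-4] = -836.4375 N (compression)
  Rx@0 = +1880.8600 N
  Ry@0 = +2410.2606 N
  Ry@4 = +717.4694 N

-3165.137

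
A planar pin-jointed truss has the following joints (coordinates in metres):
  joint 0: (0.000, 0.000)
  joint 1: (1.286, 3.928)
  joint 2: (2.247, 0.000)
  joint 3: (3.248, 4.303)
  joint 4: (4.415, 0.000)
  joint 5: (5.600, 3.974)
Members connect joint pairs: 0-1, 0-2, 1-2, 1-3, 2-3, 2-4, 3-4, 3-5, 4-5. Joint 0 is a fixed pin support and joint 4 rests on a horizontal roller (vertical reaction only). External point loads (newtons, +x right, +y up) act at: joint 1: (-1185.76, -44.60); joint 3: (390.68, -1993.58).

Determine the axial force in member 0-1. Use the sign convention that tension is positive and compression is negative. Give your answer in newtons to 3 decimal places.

-1297.145

N=6 nodes, M=9 members, R=3 reactions → 2N=12, M+R=12
member 0 (0-1): L=4.1332, (cx,cy)=(0.3111,0.9504)
member 1 (0-2): L=2.2470, (cx,cy)=(1.0000,0.0000)
member 2 (1-2): L=4.0438, (cx,cy)=(0.2376,-0.9714)
member 3 (1-3): L=1.9975, (cx,cy)=(0.9822,0.1877)
member 4 (2-3): L=4.4179, (cx,cy)=(0.2266,0.9740)
member 5 (2-4): L=2.1680, (cx,cy)=(1.0000,0.0000)
member 6 (3-4): L=4.4584, (cx,cy)=(0.2618,-0.9651)
member 7 (3-5): L=2.3749, (cx,cy)=(0.9904,-0.1385)
member 8 (4-5): L=4.1469, (cx,cy)=(0.2858,0.9583)
solve A·x = −loads:
  F[0-1] = -1297.1449 N (compression)
  F[0-2] = -391.4833 N (compression)
  F[1-2] = +1315.5879 N (tension)
  F[1-3] = +478.0196 N (tension)
  F[2-3] = -1312.0209 N (compression)
  F[2-4] = +218.4351 N (tension)
  F[3-4] = -834.5161 N (compression)
  F[3-5] = -0.0000 N (compression)
  F[4-5] = +0.0000 N (tension)
  Rx@0 = +795.0800 N
  Ry@0 = +1232.7589 N
  Ry@4 = +805.4211 N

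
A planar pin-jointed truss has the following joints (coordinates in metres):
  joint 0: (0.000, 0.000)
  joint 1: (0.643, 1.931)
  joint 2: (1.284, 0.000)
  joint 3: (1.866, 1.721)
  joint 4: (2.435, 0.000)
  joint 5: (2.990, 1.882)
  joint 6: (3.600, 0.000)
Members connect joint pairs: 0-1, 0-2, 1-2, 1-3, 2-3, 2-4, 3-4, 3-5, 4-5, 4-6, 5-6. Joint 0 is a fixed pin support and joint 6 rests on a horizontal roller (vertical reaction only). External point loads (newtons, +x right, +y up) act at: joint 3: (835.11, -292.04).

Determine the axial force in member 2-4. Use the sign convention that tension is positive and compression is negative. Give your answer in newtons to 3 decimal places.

554.762

N=7 nodes, M=11 members, R=3 reactions → 2N=14, M+R=14
member 0 (0-1): L=2.0352, (cx,cy)=(0.3159,0.9488)
member 1 (0-2): L=1.2840, (cx,cy)=(1.0000,0.0000)
member 2 (1-2): L=2.0346, (cx,cy)=(0.3150,-0.9491)
member 3 (1-3): L=1.2409, (cx,cy)=(0.9856,-0.1692)
member 4 (2-3): L=1.8167, (cx,cy)=(0.3204,0.9473)
member 5 (2-4): L=1.1510, (cx,cy)=(1.0000,0.0000)
member 6 (3-4): L=1.8126, (cx,cy)=(0.3139,-0.9495)
member 7 (3-5): L=1.1355, (cx,cy)=(0.9899,0.1418)
member 8 (4-5): L=1.9621, (cx,cy)=(0.2829,0.9592)
member 9 (4-6): L=1.1650, (cx,cy)=(1.0000,0.0000)
member 10 (5-6): L=1.9784, (cx,cy)=(0.3083,-0.9513)
solve A·x = −loads:
  F[0-1] = +272.5212 N (tension)
  F[0-2] = +749.0116 N (tension)
  F[1-2] = -305.4226 N (compression)
  F[1-3] = +184.9894 N (tension)
  F[2-3] = +305.9957 N (tension)
  F[2-4] = +554.7622 N (tension)
  F[3-4] = -633.6039 N (compression)
  F[3-5] = -359.4999 N (compression)
  F[4-5] = +627.1899 N (tension)
  F[4-6] = +178.4633 N (tension)
  F[5-6] = -578.8029 N (compression)
  Rx@0 = -835.1100 N
  Ry@0 = -258.5630 N
  Ry@6 = +550.6030 N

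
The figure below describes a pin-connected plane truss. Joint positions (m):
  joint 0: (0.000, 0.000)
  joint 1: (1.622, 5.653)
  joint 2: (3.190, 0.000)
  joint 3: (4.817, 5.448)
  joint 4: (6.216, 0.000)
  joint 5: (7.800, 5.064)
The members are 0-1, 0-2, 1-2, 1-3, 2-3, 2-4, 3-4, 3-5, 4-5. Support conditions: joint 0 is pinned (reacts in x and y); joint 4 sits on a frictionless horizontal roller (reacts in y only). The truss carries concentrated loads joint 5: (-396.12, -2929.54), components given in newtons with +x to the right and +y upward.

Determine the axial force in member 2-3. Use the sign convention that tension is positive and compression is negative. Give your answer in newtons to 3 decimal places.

458.617

N=6 nodes, M=9 members, R=3 reactions → 2N=12, M+R=12
member 0 (0-1): L=5.8811, (cx,cy)=(0.2758,0.9612)
member 1 (0-2): L=3.1900, (cx,cy)=(1.0000,0.0000)
member 2 (1-2): L=5.8664, (cx,cy)=(0.2673,-0.9636)
member 3 (1-3): L=3.2016, (cx,cy)=(0.9979,-0.0640)
member 4 (2-3): L=5.6858, (cx,cy)=(0.2862,0.9582)
member 5 (2-4): L=3.0260, (cx,cy)=(1.0000,0.0000)
member 6 (3-4): L=5.6248, (cx,cy)=(0.2487,-0.9686)
member 7 (3-5): L=3.0076, (cx,cy)=(0.9918,-0.1277)
member 8 (4-5): L=5.3060, (cx,cy)=(0.2985,0.9544)
solve A·x = −loads:
  F[0-1] = +440.9167 N (tension)
  F[0-2] = -517.7244 N (compression)
  F[1-2] = -456.0304 N (compression)
  F[1-3] = +243.9944 N (tension)
  F[2-3] = +458.6168 N (tension)
  F[2-4] = -770.8486 N (compression)
  F[3-4] = -504.0317 N (compression)
  F[3-5] = +504.2188 N (tension)
  F[4-5] = -3002.0589 N (compression)
  Rx@0 = +396.1200 N
  Ry@0 = -423.8159 N
  Ry@4 = +3353.3559 N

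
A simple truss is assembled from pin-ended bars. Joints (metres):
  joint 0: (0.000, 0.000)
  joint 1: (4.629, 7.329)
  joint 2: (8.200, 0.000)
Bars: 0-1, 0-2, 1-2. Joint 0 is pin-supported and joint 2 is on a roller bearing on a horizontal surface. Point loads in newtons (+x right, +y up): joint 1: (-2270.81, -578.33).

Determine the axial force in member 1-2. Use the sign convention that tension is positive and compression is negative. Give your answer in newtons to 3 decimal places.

1894.541

N=3 nodes, M=3 members, R=3 reactions → 2N=6, M+R=6
member 0 (0-1): L=8.6684, (cx,cy)=(0.5340,0.8455)
member 1 (0-2): L=8.2000, (cx,cy)=(1.0000,0.0000)
member 2 (1-2): L=8.1527, (cx,cy)=(0.4380,-0.8990)
solve A·x = −loads:
  F[0-1] = -2698.4192 N (compression)
  F[0-2] = -829.8379 N (compression)
  F[1-2] = +1894.5414 N (tension)
  Rx@0 = +2270.8100 N
  Ry@0 = +2281.4613 N
  Ry@2 = -1703.1313 N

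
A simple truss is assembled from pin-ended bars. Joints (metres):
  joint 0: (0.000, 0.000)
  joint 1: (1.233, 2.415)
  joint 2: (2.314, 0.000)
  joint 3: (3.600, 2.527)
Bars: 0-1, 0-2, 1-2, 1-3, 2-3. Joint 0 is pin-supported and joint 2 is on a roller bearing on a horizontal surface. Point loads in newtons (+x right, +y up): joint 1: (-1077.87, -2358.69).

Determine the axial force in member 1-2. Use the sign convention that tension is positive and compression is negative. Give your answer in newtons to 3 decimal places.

N=4 nodes, M=5 members, R=3 reactions → 2N=8, M+R=8
member 0 (0-1): L=2.7116, (cx,cy)=(0.4547,0.8906)
member 1 (0-2): L=2.3140, (cx,cy)=(1.0000,0.0000)
member 2 (1-2): L=2.6459, (cx,cy)=(0.4086,-0.9127)
member 3 (1-3): L=2.3696, (cx,cy)=(0.9989,0.0473)
member 4 (2-3): L=2.8354, (cx,cy)=(0.4536,0.8912)
solve A·x = −loads:
  F[0-1] = -2500.2344 N (compression)
  F[0-2] = +59.0394 N (tension)
  F[1-2] = -144.5073 N (compression)
  F[1-3] = -0.0000 N (compression)
  F[2-3] = -0.0000 N (compression)
  Rx@0 = +1077.8700 N
  Ry@0 = +2226.7934 N
  Ry@2 = +131.8966 N

-144.507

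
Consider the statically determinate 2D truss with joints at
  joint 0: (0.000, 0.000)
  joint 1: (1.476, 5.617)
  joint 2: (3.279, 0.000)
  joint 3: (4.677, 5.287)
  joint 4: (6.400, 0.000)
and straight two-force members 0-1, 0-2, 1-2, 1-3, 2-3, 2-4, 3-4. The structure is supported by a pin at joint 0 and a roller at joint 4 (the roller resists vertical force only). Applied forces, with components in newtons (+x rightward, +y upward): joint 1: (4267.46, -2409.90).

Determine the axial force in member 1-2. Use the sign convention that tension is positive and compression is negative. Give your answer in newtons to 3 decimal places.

-4249.683

N=5 nodes, M=7 members, R=3 reactions → 2N=10, M+R=10
member 0 (0-1): L=5.8077, (cx,cy)=(0.2541,0.9672)
member 1 (0-2): L=3.2790, (cx,cy)=(1.0000,0.0000)
member 2 (1-2): L=5.8993, (cx,cy)=(0.3056,-0.9522)
member 3 (1-3): L=3.2180, (cx,cy)=(0.9947,-0.1025)
member 4 (2-3): L=5.4687, (cx,cy)=(0.2556,0.9668)
member 5 (2-4): L=3.1210, (cx,cy)=(1.0000,0.0000)
member 6 (3-4): L=5.5607, (cx,cy)=(0.3099,-0.9508)
solve A·x = −loads:
  F[0-1] = +1955.4516 N (tension)
  F[0-2] = +3770.4902 N (tension)
  F[1-2] = -4249.6826 N (compression)
  F[1-3] = -2484.7572 N (compression)
  F[2-3] = +4185.4043 N (tension)
  F[2-4] = +1401.7164 N (tension)
  F[3-4] = -4523.7890 N (compression)
  Rx@0 = -4267.4600 N
  Ry@0 = -1891.2461 N
  Ry@4 = +4301.1461 N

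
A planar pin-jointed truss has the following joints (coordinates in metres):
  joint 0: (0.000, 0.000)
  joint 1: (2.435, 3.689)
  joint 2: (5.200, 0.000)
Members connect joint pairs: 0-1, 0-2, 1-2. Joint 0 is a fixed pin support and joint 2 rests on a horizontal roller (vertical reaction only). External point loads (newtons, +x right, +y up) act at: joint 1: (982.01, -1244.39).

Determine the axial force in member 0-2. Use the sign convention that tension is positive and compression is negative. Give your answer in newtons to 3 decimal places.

958.921

N=3 nodes, M=3 members, R=3 reactions → 2N=6, M+R=6
member 0 (0-1): L=4.4202, (cx,cy)=(0.5509,0.8346)
member 1 (0-2): L=5.2000, (cx,cy)=(1.0000,0.0000)
member 2 (1-2): L=4.6102, (cx,cy)=(0.5998,-0.8002)
solve A·x = −loads:
  F[0-1] = +41.9133 N (tension)
  F[0-2] = +958.9207 N (tension)
  F[1-2] = -1598.8486 N (compression)
  Rx@0 = -982.0100 N
  Ry@0 = -34.9801 N
  Ry@2 = +1279.3701 N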